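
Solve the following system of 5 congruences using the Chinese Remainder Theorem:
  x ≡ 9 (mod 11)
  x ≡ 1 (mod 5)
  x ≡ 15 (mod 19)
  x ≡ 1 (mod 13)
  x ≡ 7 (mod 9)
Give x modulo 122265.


Product of moduli M = 11 · 5 · 19 · 13 · 9 = 122265.
Merge one congruence at a time:
  Start: x ≡ 9 (mod 11).
  Combine with x ≡ 1 (mod 5); new modulus lcm = 55.
    Write x = 9 + 11·t and substitute into x ≡ 1 (mod 5): 11·t ≡ 1 − 9 = -8 (mod 5).
    Reduce coefficients mod 5: 1·t ≡ 2 (mod 5).
    So t ≡ 2 (mod 5).
    Then x = 9 + 11·2 = 31, valid modulo lcm(11, 5) = 55: x ≡ 31 (mod 55).
  Combine with x ≡ 15 (mod 19); new modulus lcm = 1045.
    Write x = 31 + 55·t and substitute into x ≡ 15 (mod 19): 55·t ≡ 15 − 31 = -16 (mod 19).
    Reduce coefficients mod 19: 17·t ≡ 3 (mod 19).
    The inverse of 17 mod 19 is 9 (since 17·9 = 153 = 8·19 + 1), so t ≡ 9·3 = 27 ≡ 8 (mod 19).
    Then x = 31 + 55·8 = 471, valid modulo lcm(55, 19) = 1045: x ≡ 471 (mod 1045).
  Combine with x ≡ 1 (mod 13); new modulus lcm = 13585.
    Write x = 471 + 1045·t and substitute into x ≡ 1 (mod 13): 1045·t ≡ 1 − 471 = -470 (mod 13).
    Reduce coefficients mod 13: 5·t ≡ 11 (mod 13).
    The inverse of 5 mod 13 is 8 (since 5·8 = 40 = 3·13 + 1), so t ≡ 8·11 = 88 ≡ 10 (mod 13).
    Then x = 471 + 1045·10 = 10921, valid modulo lcm(1045, 13) = 13585: x ≡ 10921 (mod 13585).
  Combine with x ≡ 7 (mod 9); new modulus lcm = 122265.
    Write x = 10921 + 13585·t and substitute into x ≡ 7 (mod 9): 13585·t ≡ 7 − 10921 = -10914 (mod 9).
    Reduce coefficients mod 9: 4·t ≡ 3 (mod 9).
    The inverse of 4 mod 9 is 7 (since 4·7 = 28 = 3·9 + 1), so t ≡ 7·3 = 21 ≡ 3 (mod 9).
    Then x = 10921 + 13585·3 = 51676, valid modulo lcm(13585, 9) = 122265: x ≡ 51676 (mod 122265).
Verify against each original: 51676 mod 11 = 9, 51676 mod 5 = 1, 51676 mod 19 = 15, 51676 mod 13 = 1, 51676 mod 9 = 7.

x ≡ 51676 (mod 122265).


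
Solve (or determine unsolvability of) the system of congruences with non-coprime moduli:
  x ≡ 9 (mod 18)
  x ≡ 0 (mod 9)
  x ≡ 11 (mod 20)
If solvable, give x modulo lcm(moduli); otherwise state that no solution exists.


Moduli 18, 9, 20 are not pairwise coprime, so CRT works modulo lcm(m_i) when all pairwise compatibility conditions hold.
Pairwise compatibility: gcd(m_i, m_j) must divide a_i - a_j for every pair.
Merge one congruence at a time:
  Start: x ≡ 9 (mod 18).
  Combine with x ≡ 0 (mod 9): gcd(18, 9) = 9; 0 - 9 = -9, which IS divisible by 9, so compatible.
    Write x = 9 + 18·t and substitute into x ≡ 0 (mod 9): 18·t ≡ 0 − 9 = -9 (mod 9).
    Divide the congruence (and modulus) by g = 9: 2·t ≡ -1 (mod 1).
    Modulo 1 every t works; take t = 0.
    Then x = 9 + 18·0 = 9, valid modulo lcm(18, 9) = 18: x ≡ 9 (mod 18).
  Combine with x ≡ 11 (mod 20): gcd(18, 20) = 2; 11 - 9 = 2, which IS divisible by 2, so compatible.
    Write x = 9 + 18·t and substitute into x ≡ 11 (mod 20): 18·t ≡ 11 − 9 = 2 (mod 20).
    Divide the congruence (and modulus) by g = 2: 9·t ≡ 1 (mod 10).
    The inverse of 9 mod 10 is 9 (since 9·9 = 81 = 8·10 + 1), so t ≡ 9·1 = 9 ≡ 9 (mod 10).
    Then x = 9 + 18·9 = 171, valid modulo lcm(18, 20) = 180: x ≡ 171 (mod 180).
Verify: 171 mod 18 = 9, 171 mod 9 = 0, 171 mod 20 = 11.

x ≡ 171 (mod 180).


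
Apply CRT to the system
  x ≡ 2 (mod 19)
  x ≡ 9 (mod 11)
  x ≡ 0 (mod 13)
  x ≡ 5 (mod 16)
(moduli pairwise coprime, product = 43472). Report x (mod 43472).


Product of moduli M = 19 · 11 · 13 · 16 = 43472.
Merge one congruence at a time:
  Start: x ≡ 2 (mod 19).
  Combine with x ≡ 9 (mod 11); new modulus lcm = 209.
    Write x = 2 + 19·t and substitute into x ≡ 9 (mod 11): 19·t ≡ 9 − 2 = 7 (mod 11).
    Reduce coefficients mod 11: 8·t ≡ 7 (mod 11).
    The inverse of 8 mod 11 is 7 (since 8·7 = 56 = 5·11 + 1), so t ≡ 7·7 = 49 ≡ 5 (mod 11).
    Then x = 2 + 19·5 = 97, valid modulo lcm(19, 11) = 209: x ≡ 97 (mod 209).
  Combine with x ≡ 0 (mod 13); new modulus lcm = 2717.
    Write x = 97 + 209·t and substitute into x ≡ 0 (mod 13): 209·t ≡ 0 − 97 = -97 (mod 13).
    Reduce coefficients mod 13: 1·t ≡ 7 (mod 13).
    So t ≡ 7 (mod 13).
    Then x = 97 + 209·7 = 1560, valid modulo lcm(209, 13) = 2717: x ≡ 1560 (mod 2717).
  Combine with x ≡ 5 (mod 16); new modulus lcm = 43472.
    Write x = 1560 + 2717·t and substitute into x ≡ 5 (mod 16): 2717·t ≡ 5 − 1560 = -1555 (mod 16).
    Reduce coefficients mod 16: 13·t ≡ 13 (mod 16).
    The inverse of 13 mod 16 is 5 (since 13·5 = 65 = 4·16 + 1), so t ≡ 5·13 = 65 ≡ 1 (mod 16).
    Then x = 1560 + 2717·1 = 4277, valid modulo lcm(2717, 16) = 43472: x ≡ 4277 (mod 43472).
Verify against each original: 4277 mod 19 = 2, 4277 mod 11 = 9, 4277 mod 13 = 0, 4277 mod 16 = 5.

x ≡ 4277 (mod 43472).


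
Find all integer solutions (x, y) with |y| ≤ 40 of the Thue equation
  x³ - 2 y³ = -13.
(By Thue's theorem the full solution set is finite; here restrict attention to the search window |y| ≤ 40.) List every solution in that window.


The equation is x³ - 2y³ = -13. For fixed y, x³ = 2·y³ − 13, so a solution requires the RHS to be a perfect cube.
Strategy: iterate y from -40 to 40, compute RHS = 2·y³ − 13, and check whether it is a (positive or negative) perfect cube.
Check small values of y:
  y = 0: RHS = -13 is not a perfect cube.
  y = 1: RHS = -11 is not a perfect cube.
  y = -1: RHS = -15 is not a perfect cube.
  y = 2: RHS = 3 is not a perfect cube.
  y = -2: RHS = -29 is not a perfect cube.
  y = 3: RHS = 41 is not a perfect cube.
  y = -3: RHS = -67 is not a perfect cube.
Continuing the search up to |y| = 40 finds no solutions either.
No (x, y) in the scanned range satisfies the equation.

No integer solutions with |y| ≤ 40.


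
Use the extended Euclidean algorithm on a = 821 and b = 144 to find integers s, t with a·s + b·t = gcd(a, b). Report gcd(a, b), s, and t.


Euclidean algorithm on (821, 144) — divide until remainder is 0:
  821 = 5 · 144 + 101
  144 = 1 · 101 + 43
  101 = 2 · 43 + 15
  43 = 2 · 15 + 13
  15 = 1 · 13 + 2
  13 = 6 · 2 + 1
  2 = 2 · 1 + 0
gcd(821, 144) = 1.
Track Bezout coefficients alongside the remainders: start with r₀ = 821 = a·1 + b·0 (s = 1, t = 0) and r₁ = 144 = a·0 + b·1 (s = 0, t = 1); each new remainder r_{k+1} = r_{k-1} − q_k·r_k inherits s_{k+1} = s_{k-1} − q_k·s_k, t_{k+1} = t_{k-1} − q_k·t_k, so r_k = a·s_k + b·t_k at every step:
  q = 5: r = 101, s = 1 − 5·0 = 1, t = 0 − 5·1 = -5  (check: 821·1 + 144·(-5) = 101)
  q = 1: r = 43, s = 0 − 1·1 = -1, t = 1 − 1·(-5) = 6  (check: 821·(-1) + 144·6 = 43)
  q = 2: r = 15, s = 1 − 2·(-1) = 3, t = -5 − 2·6 = -17  (check: 821·3 + 144·(-17) = 15)
  q = 2: r = 13, s = -1 − 2·3 = -7, t = 6 − 2·(-17) = 40  (check: 821·(-7) + 144·40 = 13)
  q = 1: r = 2, s = 3 − 1·(-7) = 10, t = -17 − 1·40 = -57  (check: 821·10 + 144·(-57) = 2)
  q = 6: r = 1, s = -7 − 6·10 = -67, t = 40 − 6·(-57) = 382  (check: 821·(-67) + 144·382 = 1)
The row with r = 1 (the gcd) gives the Bezout coefficients s = -67, t = 382.
Result: 821 · (-67) + 144 · (382) = 1.

gcd(821, 144) = 1; s = -67, t = 382 (check: 821·(-67) + 144·382 = 1).


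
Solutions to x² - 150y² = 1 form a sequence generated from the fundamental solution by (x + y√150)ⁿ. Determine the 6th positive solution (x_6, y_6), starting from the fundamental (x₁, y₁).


Step 1: Find the fundamental solution (x₁, y₁) of x² - 150y² = 1.
  Expand √150 as a continued fraction. a₀ = ⌊√150⌋ = 12; iterate m_{k+1} = d_k·a_k − m_k, d_{k+1} = (150 − m_{k+1}²)/d_k, a_{k+1} = ⌊(a₀ + m_{k+1})/d_{k+1}⌋ (starting m₀ = 0, d₀ = 1), with convergents p_k = a_k·p_{k-1} + p_{k-2}, q_k = a_k·q_{k-1} + q_{k-2} (p₋₁ = 1, q₋₁ = 0):
  k = 0: a₀ = 12; p₀/q₀ = 12/1; p₀² − 150·q₀² = 144 − 150 = -6.
  k = 1: m = 12, d = 6, a = ⌊(12 + 12)/6⌋ = 4; p/q = (4·12 + 1)/(4·1 + 0) = 49/4; p² − 150·q² = 2401 − 2400 = 1.
  The first convergent with p² − 150·q² = 1 gives the fundamental solution (x₁, y₁) = (49, 4).
Step 2: Apply the recurrence (x_{n+1}, y_{n+1}) = (x₁x_n + 150y₁y_n, x₁y_n + y₁x_n) repeatedly.
  From (x_1, y_1) = (49, 4): x_2 = 49·49 + 150·4·4 = 4801; y_2 = 49·4 + 4·49 = 392.
  From (x_2, y_2) = (4801, 392): x_3 = 49·4801 + 150·4·392 = 470449; y_3 = 49·392 + 4·4801 = 38412.
  From (x_3, y_3) = (470449, 38412): x_4 = 49·470449 + 150·4·38412 = 46099201; y_4 = 49·38412 + 4·470449 = 3763984.
  From (x_4, y_4) = (46099201, 3763984): x_5 = 49·46099201 + 150·4·3763984 = 4517251249; y_5 = 49·3763984 + 4·46099201 = 368832020.
  From (x_5, y_5) = (4517251249, 368832020): x_6 = 49·4517251249 + 150·4·368832020 = 442644523201; y_6 = 49·368832020 + 4·4517251249 = 36141773976.
Step 3: Verify x_6² - 150·y_6² = 195934173919840627286401 - 195934173919840627286400 = 1 (should be 1). ✓

(x_1, y_1) = (49, 4); (x_6, y_6) = (442644523201, 36141773976).


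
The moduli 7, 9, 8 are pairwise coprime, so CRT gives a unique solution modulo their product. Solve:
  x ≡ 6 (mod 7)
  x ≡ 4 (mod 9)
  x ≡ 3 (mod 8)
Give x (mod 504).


Moduli 7, 9, 8 are pairwise coprime; by CRT there is a unique solution modulo M = 7 · 9 · 8 = 504.
Solve pairwise, accumulating the modulus:
  Start with x ≡ 6 (mod 7).
  Combine with x ≡ 4 (mod 9): since gcd(7, 9) = 1, we get a unique residue mod 63.
    Write x = 6 + 7·t and substitute into x ≡ 4 (mod 9): 7·t ≡ 4 − 6 = -2 (mod 9).
    Reduce coefficients mod 9: 7·t ≡ 7 (mod 9).
    The inverse of 7 mod 9 is 4 (since 7·4 = 28 = 3·9 + 1), so t ≡ 4·7 = 28 ≡ 1 (mod 9).
    Then x = 6 + 7·1 = 13, valid modulo lcm(7, 9) = 63: x ≡ 13 (mod 63).
  Combine with x ≡ 3 (mod 8): since gcd(63, 8) = 1, we get a unique residue mod 504.
    Write x = 13 + 63·t and substitute into x ≡ 3 (mod 8): 63·t ≡ 3 − 13 = -10 (mod 8).
    Reduce coefficients mod 8: 7·t ≡ 6 (mod 8).
    The inverse of 7 mod 8 is 7 (since 7·7 = 49 = 6·8 + 1), so t ≡ 7·6 = 42 ≡ 2 (mod 8).
    Then x = 13 + 63·2 = 139, valid modulo lcm(63, 8) = 504: x ≡ 139 (mod 504).
Verify: 139 mod 7 = 6 ✓, 139 mod 9 = 4 ✓, 139 mod 8 = 3 ✓.

x ≡ 139 (mod 504).


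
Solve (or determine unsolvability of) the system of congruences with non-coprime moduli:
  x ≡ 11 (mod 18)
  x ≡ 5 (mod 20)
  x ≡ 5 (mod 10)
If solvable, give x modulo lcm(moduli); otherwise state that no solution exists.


Moduli 18, 20, 10 are not pairwise coprime, so CRT works modulo lcm(m_i) when all pairwise compatibility conditions hold.
Pairwise compatibility: gcd(m_i, m_j) must divide a_i - a_j for every pair.
Merge one congruence at a time:
  Start: x ≡ 11 (mod 18).
  Combine with x ≡ 5 (mod 20): gcd(18, 20) = 2; 5 - 11 = -6, which IS divisible by 2, so compatible.
    Write x = 11 + 18·t and substitute into x ≡ 5 (mod 20): 18·t ≡ 5 − 11 = -6 (mod 20).
    Divide the congruence (and modulus) by g = 2: 9·t ≡ -3 (mod 10).
    Reduce coefficients mod 10: 9·t ≡ 7 (mod 10).
    The inverse of 9 mod 10 is 9 (since 9·9 = 81 = 8·10 + 1), so t ≡ 9·7 = 63 ≡ 3 (mod 10).
    Then x = 11 + 18·3 = 65, valid modulo lcm(18, 20) = 180: x ≡ 65 (mod 180).
  Combine with x ≡ 5 (mod 10): gcd(180, 10) = 10; 5 - 65 = -60, which IS divisible by 10, so compatible.
    Write x = 65 + 180·t and substitute into x ≡ 5 (mod 10): 180·t ≡ 5 − 65 = -60 (mod 10).
    Divide the congruence (and modulus) by g = 10: 18·t ≡ -6 (mod 1).
    Modulo 1 every t works; take t = 0.
    Then x = 65 + 180·0 = 65, valid modulo lcm(180, 10) = 180: x ≡ 65 (mod 180).
Verify: 65 mod 18 = 11, 65 mod 20 = 5, 65 mod 10 = 5.

x ≡ 65 (mod 180).


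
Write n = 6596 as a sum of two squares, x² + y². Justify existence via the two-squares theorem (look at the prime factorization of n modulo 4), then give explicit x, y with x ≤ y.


Step 1: Factor n = 6596 = 2^2 · 17 · 97.
Step 2: Check the mod-4 condition on each prime factor: 2 = 2 (special); 17 ≡ 1 (mod 4), exponent 1; 97 ≡ 1 (mod 4), exponent 1.
All primes ≡ 3 (mod 4) appear to even exponent (or don't appear), so by the two-squares theorem n IS expressible as a sum of two squares.
Step 3: Build a representation. Group n = k² · m with k = 2 and m = 17 · 97 = 1649 (a product of primes ≡ 1 (mod 4)); a representation of m scales to one of n via (k·x)² + (k·y)² = k²(x² + y²). Each prime p ≡ 1 (mod 4) is itself a sum of two squares; find a² by testing p − a² for a perfect square:
  17: 17 − 1² = 16 = 4² ⇒ 17 = 1² + 4².
  97: 97 − 1² = 96, 97 − 2² = 93, 97 − 3² = 88, 97 − 4² = 81 = 9² ⇒ 97 = 4² + 9².
  Combine using the Brahmagupta–Fibonacci identity (a² + b²)(c² + d²) = (ac − bd)² + (ad + bc)² = (ac + bd)² + (ad − bc)²:
  17 · 97 = 1649: from (1² + 4²)(4² + 9²), take (1·4 − 4·9, 1·9 + 4·4) = (4 − 36, 9 + 16) = (-32, 25); dropping signs (only squares matter) gives (32, 25); check 32² + 25² = 1024 + 625 = 1649 ✓.
  Scale by k = 2: (2·32, 2·25) = (64, 50).
Step 4: Order so x ≤ y and verify: 50² + 64² = 2500 + 4096 = 6596 = n. ✓

n = 6596 = 50² + 64² (one valid representation with x ≤ y).


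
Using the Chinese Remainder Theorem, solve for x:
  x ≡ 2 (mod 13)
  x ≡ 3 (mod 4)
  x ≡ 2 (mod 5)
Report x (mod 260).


Moduli 13, 4, 5 are pairwise coprime; by CRT there is a unique solution modulo M = 13 · 4 · 5 = 260.
Solve pairwise, accumulating the modulus:
  Start with x ≡ 2 (mod 13).
  Combine with x ≡ 3 (mod 4): since gcd(13, 4) = 1, we get a unique residue mod 52.
    Write x = 2 + 13·t and substitute into x ≡ 3 (mod 4): 13·t ≡ 3 − 2 = 1 (mod 4).
    Reduce coefficients mod 4: 1·t ≡ 1 (mod 4).
    So t ≡ 1 (mod 4).
    Then x = 2 + 13·1 = 15, valid modulo lcm(13, 4) = 52: x ≡ 15 (mod 52).
  Combine with x ≡ 2 (mod 5): since gcd(52, 5) = 1, we get a unique residue mod 260.
    Write x = 15 + 52·t and substitute into x ≡ 2 (mod 5): 52·t ≡ 2 − 15 = -13 (mod 5).
    Reduce coefficients mod 5: 2·t ≡ 2 (mod 5).
    The inverse of 2 mod 5 is 3 (since 2·3 = 6 = 1·5 + 1), so t ≡ 3·2 = 6 ≡ 1 (mod 5).
    Then x = 15 + 52·1 = 67, valid modulo lcm(52, 5) = 260: x ≡ 67 (mod 260).
Verify: 67 mod 13 = 2 ✓, 67 mod 4 = 3 ✓, 67 mod 5 = 2 ✓.

x ≡ 67 (mod 260).


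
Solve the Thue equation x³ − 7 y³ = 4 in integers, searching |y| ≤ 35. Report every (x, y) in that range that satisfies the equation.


The equation is x³ - 7y³ = 4. For fixed y, x³ = 7·y³ + 4, so a solution requires the RHS to be a perfect cube.
Strategy: iterate y from -35 to 35, compute RHS = 7·y³ + 4, and check whether it is a (positive or negative) perfect cube.
Check small values of y:
  y = 0: RHS = 4 is not a perfect cube.
  y = 1: RHS = 11 is not a perfect cube.
  y = -1: RHS = -3 is not a perfect cube.
  y = 2: RHS = 60 is not a perfect cube.
  y = -2: RHS = -52 is not a perfect cube.
  y = 3: RHS = 193 is not a perfect cube.
  y = -3: RHS = -185 is not a perfect cube.
Continuing the search up to |y| = 35 finds no solutions either.
No (x, y) in the scanned range satisfies the equation.

No integer solutions with |y| ≤ 35.


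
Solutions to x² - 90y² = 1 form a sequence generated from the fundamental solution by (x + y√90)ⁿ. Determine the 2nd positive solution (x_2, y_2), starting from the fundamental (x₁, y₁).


Step 1: Find the fundamental solution (x₁, y₁) of x² - 90y² = 1.
  Expand √90 as a continued fraction. a₀ = ⌊√90⌋ = 9; iterate m_{k+1} = d_k·a_k − m_k, d_{k+1} = (90 − m_{k+1}²)/d_k, a_{k+1} = ⌊(a₀ + m_{k+1})/d_{k+1}⌋ (starting m₀ = 0, d₀ = 1), with convergents p_k = a_k·p_{k-1} + p_{k-2}, q_k = a_k·q_{k-1} + q_{k-2} (p₋₁ = 1, q₋₁ = 0):
  k = 0: a₀ = 9; p₀/q₀ = 9/1; p₀² − 90·q₀² = 81 − 90 = -9.
  k = 1: m = 9, d = 9, a = ⌊(9 + 9)/9⌋ = 2; p/q = (2·9 + 1)/(2·1 + 0) = 19/2; p² − 90·q² = 361 − 360 = 1.
  The first convergent with p² − 90·q² = 1 gives the fundamental solution (x₁, y₁) = (19, 2).
Step 2: Apply the recurrence (x_{n+1}, y_{n+1}) = (x₁x_n + 90y₁y_n, x₁y_n + y₁x_n) repeatedly.
  From (x_1, y_1) = (19, 2): x_2 = 19·19 + 90·2·2 = 721; y_2 = 19·2 + 2·19 = 76.
Step 3: Verify x_2² - 90·y_2² = 519841 - 519840 = 1 (should be 1). ✓

(x_1, y_1) = (19, 2); (x_2, y_2) = (721, 76).


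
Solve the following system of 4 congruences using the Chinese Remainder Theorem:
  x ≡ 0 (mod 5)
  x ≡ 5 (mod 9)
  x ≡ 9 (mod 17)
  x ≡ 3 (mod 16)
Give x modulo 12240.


Product of moduli M = 5 · 9 · 17 · 16 = 12240.
Merge one congruence at a time:
  Start: x ≡ 0 (mod 5).
  Combine with x ≡ 5 (mod 9); new modulus lcm = 45.
    Write x = 0 + 5·t and substitute into x ≡ 5 (mod 9): 5·t ≡ 5 − 0 = 5 (mod 9).
    The inverse of 5 mod 9 is 2 (since 5·2 = 10 = 1·9 + 1), so t ≡ 2·5 = 10 ≡ 1 (mod 9).
    Then x = 0 + 5·1 = 5, valid modulo lcm(5, 9) = 45: x ≡ 5 (mod 45).
  Combine with x ≡ 9 (mod 17); new modulus lcm = 765.
    Write x = 5 + 45·t and substitute into x ≡ 9 (mod 17): 45·t ≡ 9 − 5 = 4 (mod 17).
    Reduce coefficients mod 17: 11·t ≡ 4 (mod 17).
    The inverse of 11 mod 17 is 14 (since 11·14 = 154 = 9·17 + 1), so t ≡ 14·4 = 56 ≡ 5 (mod 17).
    Then x = 5 + 45·5 = 230, valid modulo lcm(45, 17) = 765: x ≡ 230 (mod 765).
  Combine with x ≡ 3 (mod 16); new modulus lcm = 12240.
    Write x = 230 + 765·t and substitute into x ≡ 3 (mod 16): 765·t ≡ 3 − 230 = -227 (mod 16).
    Reduce coefficients mod 16: 13·t ≡ 13 (mod 16).
    The inverse of 13 mod 16 is 5 (since 13·5 = 65 = 4·16 + 1), so t ≡ 5·13 = 65 ≡ 1 (mod 16).
    Then x = 230 + 765·1 = 995, valid modulo lcm(765, 16) = 12240: x ≡ 995 (mod 12240).
Verify against each original: 995 mod 5 = 0, 995 mod 9 = 5, 995 mod 17 = 9, 995 mod 16 = 3.

x ≡ 995 (mod 12240).


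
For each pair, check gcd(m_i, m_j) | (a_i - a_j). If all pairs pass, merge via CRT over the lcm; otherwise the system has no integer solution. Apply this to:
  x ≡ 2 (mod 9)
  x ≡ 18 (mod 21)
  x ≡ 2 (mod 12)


Moduli 9, 21, 12 are not pairwise coprime, so CRT works modulo lcm(m_i) when all pairwise compatibility conditions hold.
Pairwise compatibility: gcd(m_i, m_j) must divide a_i - a_j for every pair.
Merge one congruence at a time:
  Start: x ≡ 2 (mod 9).
  Combine with x ≡ 18 (mod 21): gcd(9, 21) = 3, and 18 - 2 = 16 is NOT divisible by 3.
    ⇒ system is inconsistent (no integer solution).

No solution (the system is inconsistent).


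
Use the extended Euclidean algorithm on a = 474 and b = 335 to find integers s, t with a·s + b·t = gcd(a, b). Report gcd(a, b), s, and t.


Euclidean algorithm on (474, 335) — divide until remainder is 0:
  474 = 1 · 335 + 139
  335 = 2 · 139 + 57
  139 = 2 · 57 + 25
  57 = 2 · 25 + 7
  25 = 3 · 7 + 4
  7 = 1 · 4 + 3
  4 = 1 · 3 + 1
  3 = 3 · 1 + 0
gcd(474, 335) = 1.
Track Bezout coefficients alongside the remainders: start with r₀ = 474 = a·1 + b·0 (s = 1, t = 0) and r₁ = 335 = a·0 + b·1 (s = 0, t = 1); each new remainder r_{k+1} = r_{k-1} − q_k·r_k inherits s_{k+1} = s_{k-1} − q_k·s_k, t_{k+1} = t_{k-1} − q_k·t_k, so r_k = a·s_k + b·t_k at every step:
  q = 1: r = 139, s = 1 − 1·0 = 1, t = 0 − 1·1 = -1  (check: 474·1 + 335·(-1) = 139)
  q = 2: r = 57, s = 0 − 2·1 = -2, t = 1 − 2·(-1) = 3  (check: 474·(-2) + 335·3 = 57)
  q = 2: r = 25, s = 1 − 2·(-2) = 5, t = -1 − 2·3 = -7  (check: 474·5 + 335·(-7) = 25)
  q = 2: r = 7, s = -2 − 2·5 = -12, t = 3 − 2·(-7) = 17  (check: 474·(-12) + 335·17 = 7)
  q = 3: r = 4, s = 5 − 3·(-12) = 41, t = -7 − 3·17 = -58  (check: 474·41 + 335·(-58) = 4)
  q = 1: r = 3, s = -12 − 1·41 = -53, t = 17 − 1·(-58) = 75  (check: 474·(-53) + 335·75 = 3)
  q = 1: r = 1, s = 41 − 1·(-53) = 94, t = -58 − 1·75 = -133  (check: 474·94 + 335·(-133) = 1)
The row with r = 1 (the gcd) gives the Bezout coefficients s = 94, t = -133.
Result: 474 · (94) + 335 · (-133) = 1.

gcd(474, 335) = 1; s = 94, t = -133 (check: 474·94 + 335·(-133) = 1).


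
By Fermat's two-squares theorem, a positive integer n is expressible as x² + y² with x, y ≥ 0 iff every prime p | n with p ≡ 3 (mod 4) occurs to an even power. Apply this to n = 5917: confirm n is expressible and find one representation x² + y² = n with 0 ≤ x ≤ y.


Step 1: Factor n = 5917 = 61 · 97.
Step 2: Check the mod-4 condition on each prime factor: 61 ≡ 1 (mod 4), exponent 1; 97 ≡ 1 (mod 4), exponent 1.
All primes ≡ 3 (mod 4) appear to even exponent (or don't appear), so by the two-squares theorem n IS expressible as a sum of two squares.
Step 3: Build a representation. Here n = 61 · 97 is a product of primes ≡ 1 (mod 4). Each prime p ≡ 1 (mod 4) is itself a sum of two squares; find a² by testing p − a² for a perfect square:
  61: 61 − 1² = 60, 61 − 2² = 57, 61 − 3² = 52, 61 − 4² = 45, 61 − 5² = 36 = 6² ⇒ 61 = 5² + 6².
  97: 97 − 1² = 96, 97 − 2² = 93, 97 − 3² = 88, 97 − 4² = 81 = 9² ⇒ 97 = 4² + 9².
  Combine using the Brahmagupta–Fibonacci identity (a² + b²)(c² + d²) = (ac − bd)² + (ad + bc)² = (ac + bd)² + (ad − bc)²:
  61 · 97 = 5917: from (5² + 6²)(4² + 9²), take (5·4 − 6·9, 5·9 + 6·4) = (20 − 54, 45 + 24) = (-34, 69); dropping signs (only squares matter) gives (34, 69); check 34² + 69² = 1156 + 4761 = 5917 ✓.
Step 4: Order so x ≤ y and verify: 34² + 69² = 1156 + 4761 = 5917 = n. ✓

n = 5917 = 34² + 69² (one valid representation with x ≤ y).


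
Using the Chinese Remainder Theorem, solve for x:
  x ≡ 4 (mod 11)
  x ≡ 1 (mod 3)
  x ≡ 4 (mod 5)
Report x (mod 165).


Moduli 11, 3, 5 are pairwise coprime; by CRT there is a unique solution modulo M = 11 · 3 · 5 = 165.
Solve pairwise, accumulating the modulus:
  Start with x ≡ 4 (mod 11).
  Combine with x ≡ 1 (mod 3): since gcd(11, 3) = 1, we get a unique residue mod 33.
    Write x = 4 + 11·t and substitute into x ≡ 1 (mod 3): 11·t ≡ 1 − 4 = -3 (mod 3).
    Reduce coefficients mod 3: 2·t ≡ 0 (mod 3).
    The inverse of 2 mod 3 is 2 (since 2·2 = 4 = 1·3 + 1), so t ≡ 2·0 = 0 ≡ 0 (mod 3).
    Then x = 4 + 11·0 = 4, valid modulo lcm(11, 3) = 33: x ≡ 4 (mod 33).
  Combine with x ≡ 4 (mod 5): since gcd(33, 5) = 1, we get a unique residue mod 165.
    Write x = 4 + 33·t and substitute into x ≡ 4 (mod 5): 33·t ≡ 4 − 4 = 0 (mod 5).
    Reduce coefficients mod 5: 3·t ≡ 0 (mod 5).
    The inverse of 3 mod 5 is 2 (since 3·2 = 6 = 1·5 + 1), so t ≡ 2·0 = 0 ≡ 0 (mod 5).
    Then x = 4 + 33·0 = 4, valid modulo lcm(33, 5) = 165: x ≡ 4 (mod 165).
Verify: 4 mod 11 = 4 ✓, 4 mod 3 = 1 ✓, 4 mod 5 = 4 ✓.

x ≡ 4 (mod 165).


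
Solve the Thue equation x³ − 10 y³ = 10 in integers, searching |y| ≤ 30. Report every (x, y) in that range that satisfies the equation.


The equation is x³ - 10y³ = 10. For fixed y, x³ = 10·y³ + 10, so a solution requires the RHS to be a perfect cube.
Strategy: iterate y from -30 to 30, compute RHS = 10·y³ + 10, and check whether it is a (positive or negative) perfect cube.
Check small values of y:
  y = 0: RHS = 10 is not a perfect cube.
  y = 1: RHS = 20 is not a perfect cube.
  y = -1: RHS = 0 = (0)³ ⇒ x = 0 works.
  y = 2: RHS = 90 is not a perfect cube.
  y = -2: RHS = -70 is not a perfect cube.
  y = 3: RHS = 280 is not a perfect cube.
  y = -3: RHS = -260 is not a perfect cube.
Continuing the search up to |y| = 30 finds no further solutions beyond those listed.
Collected solutions: (0, -1).

Solutions (with |y| ≤ 30): (0, -1).


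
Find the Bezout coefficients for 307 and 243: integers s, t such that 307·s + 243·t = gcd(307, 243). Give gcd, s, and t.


Euclidean algorithm on (307, 243) — divide until remainder is 0:
  307 = 1 · 243 + 64
  243 = 3 · 64 + 51
  64 = 1 · 51 + 13
  51 = 3 · 13 + 12
  13 = 1 · 12 + 1
  12 = 12 · 1 + 0
gcd(307, 243) = 1.
Track Bezout coefficients alongside the remainders: start with r₀ = 307 = a·1 + b·0 (s = 1, t = 0) and r₁ = 243 = a·0 + b·1 (s = 0, t = 1); each new remainder r_{k+1} = r_{k-1} − q_k·r_k inherits s_{k+1} = s_{k-1} − q_k·s_k, t_{k+1} = t_{k-1} − q_k·t_k, so r_k = a·s_k + b·t_k at every step:
  q = 1: r = 64, s = 1 − 1·0 = 1, t = 0 − 1·1 = -1  (check: 307·1 + 243·(-1) = 64)
  q = 3: r = 51, s = 0 − 3·1 = -3, t = 1 − 3·(-1) = 4  (check: 307·(-3) + 243·4 = 51)
  q = 1: r = 13, s = 1 − 1·(-3) = 4, t = -1 − 1·4 = -5  (check: 307·4 + 243·(-5) = 13)
  q = 3: r = 12, s = -3 − 3·4 = -15, t = 4 − 3·(-5) = 19  (check: 307·(-15) + 243·19 = 12)
  q = 1: r = 1, s = 4 − 1·(-15) = 19, t = -5 − 1·19 = -24  (check: 307·19 + 243·(-24) = 1)
The row with r = 1 (the gcd) gives the Bezout coefficients s = 19, t = -24.
Result: 307 · (19) + 243 · (-24) = 1.

gcd(307, 243) = 1; s = 19, t = -24 (check: 307·19 + 243·(-24) = 1).


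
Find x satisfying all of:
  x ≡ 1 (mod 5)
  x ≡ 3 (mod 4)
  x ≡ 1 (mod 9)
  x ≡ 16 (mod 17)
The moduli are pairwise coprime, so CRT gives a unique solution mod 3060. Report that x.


Product of moduli M = 5 · 4 · 9 · 17 = 3060.
Merge one congruence at a time:
  Start: x ≡ 1 (mod 5).
  Combine with x ≡ 3 (mod 4); new modulus lcm = 20.
    Write x = 1 + 5·t and substitute into x ≡ 3 (mod 4): 5·t ≡ 3 − 1 = 2 (mod 4).
    Reduce coefficients mod 4: 1·t ≡ 2 (mod 4).
    So t ≡ 2 (mod 4).
    Then x = 1 + 5·2 = 11, valid modulo lcm(5, 4) = 20: x ≡ 11 (mod 20).
  Combine with x ≡ 1 (mod 9); new modulus lcm = 180.
    Write x = 11 + 20·t and substitute into x ≡ 1 (mod 9): 20·t ≡ 1 − 11 = -10 (mod 9).
    Reduce coefficients mod 9: 2·t ≡ 8 (mod 9).
    The inverse of 2 mod 9 is 5 (since 2·5 = 10 = 1·9 + 1), so t ≡ 5·8 = 40 ≡ 4 (mod 9).
    Then x = 11 + 20·4 = 91, valid modulo lcm(20, 9) = 180: x ≡ 91 (mod 180).
  Combine with x ≡ 16 (mod 17); new modulus lcm = 3060.
    Write x = 91 + 180·t and substitute into x ≡ 16 (mod 17): 180·t ≡ 16 − 91 = -75 (mod 17).
    Reduce coefficients mod 17: 10·t ≡ 10 (mod 17).
    The inverse of 10 mod 17 is 12 (since 10·12 = 120 = 7·17 + 1), so t ≡ 12·10 = 120 ≡ 1 (mod 17).
    Then x = 91 + 180·1 = 271, valid modulo lcm(180, 17) = 3060: x ≡ 271 (mod 3060).
Verify against each original: 271 mod 5 = 1, 271 mod 4 = 3, 271 mod 9 = 1, 271 mod 17 = 16.

x ≡ 271 (mod 3060).


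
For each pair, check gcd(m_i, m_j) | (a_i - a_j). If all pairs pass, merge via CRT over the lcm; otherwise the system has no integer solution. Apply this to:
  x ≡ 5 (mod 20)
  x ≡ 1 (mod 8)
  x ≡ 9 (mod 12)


Moduli 20, 8, 12 are not pairwise coprime, so CRT works modulo lcm(m_i) when all pairwise compatibility conditions hold.
Pairwise compatibility: gcd(m_i, m_j) must divide a_i - a_j for every pair.
Merge one congruence at a time:
  Start: x ≡ 5 (mod 20).
  Combine with x ≡ 1 (mod 8): gcd(20, 8) = 4; 1 - 5 = -4, which IS divisible by 4, so compatible.
    Write x = 5 + 20·t and substitute into x ≡ 1 (mod 8): 20·t ≡ 1 − 5 = -4 (mod 8).
    Divide the congruence (and modulus) by g = 4: 5·t ≡ -1 (mod 2).
    Reduce coefficients mod 2: 1·t ≡ 1 (mod 2).
    So t ≡ 1 (mod 2).
    Then x = 5 + 20·1 = 25, valid modulo lcm(20, 8) = 40: x ≡ 25 (mod 40).
  Combine with x ≡ 9 (mod 12): gcd(40, 12) = 4; 9 - 25 = -16, which IS divisible by 4, so compatible.
    Write x = 25 + 40·t and substitute into x ≡ 9 (mod 12): 40·t ≡ 9 − 25 = -16 (mod 12).
    Divide the congruence (and modulus) by g = 4: 10·t ≡ -4 (mod 3).
    Reduce coefficients mod 3: 1·t ≡ 2 (mod 3).
    So t ≡ 2 (mod 3).
    Then x = 25 + 40·2 = 105, valid modulo lcm(40, 12) = 120: x ≡ 105 (mod 120).
Verify: 105 mod 20 = 5, 105 mod 8 = 1, 105 mod 12 = 9.

x ≡ 105 (mod 120).


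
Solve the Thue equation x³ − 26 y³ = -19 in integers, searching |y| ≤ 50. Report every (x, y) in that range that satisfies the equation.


The equation is x³ - 26y³ = -19. For fixed y, x³ = 26·y³ − 19, so a solution requires the RHS to be a perfect cube.
Strategy: iterate y from -50 to 50, compute RHS = 26·y³ − 19, and check whether it is a (positive or negative) perfect cube.
Check small values of y:
  y = 0: RHS = -19 is not a perfect cube.
  y = 1: RHS = 7 is not a perfect cube.
  y = -1: RHS = -45 is not a perfect cube.
  y = 2: RHS = 189 is not a perfect cube.
  y = -2: RHS = -227 is not a perfect cube.
  y = 3: RHS = 683 is not a perfect cube.
  y = -3: RHS = -721 is not a perfect cube.
Continuing the search up to |y| = 50 finds no solutions either.
No (x, y) in the scanned range satisfies the equation.

No integer solutions with |y| ≤ 50.


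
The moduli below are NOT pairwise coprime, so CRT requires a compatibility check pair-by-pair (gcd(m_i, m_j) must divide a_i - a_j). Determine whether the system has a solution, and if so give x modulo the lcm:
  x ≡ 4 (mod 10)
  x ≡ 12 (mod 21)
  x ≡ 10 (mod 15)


Moduli 10, 21, 15 are not pairwise coprime, so CRT works modulo lcm(m_i) when all pairwise compatibility conditions hold.
Pairwise compatibility: gcd(m_i, m_j) must divide a_i - a_j for every pair.
Merge one congruence at a time:
  Start: x ≡ 4 (mod 10).
  Combine with x ≡ 12 (mod 21): gcd(10, 21) = 1; 12 - 4 = 8, which IS divisible by 1, so compatible.
    Write x = 4 + 10·t and substitute into x ≡ 12 (mod 21): 10·t ≡ 12 − 4 = 8 (mod 21).
    The inverse of 10 mod 21 is 19 (since 10·19 = 190 = 9·21 + 1), so t ≡ 19·8 = 152 ≡ 5 (mod 21).
    Then x = 4 + 10·5 = 54, valid modulo lcm(10, 21) = 210: x ≡ 54 (mod 210).
  Combine with x ≡ 10 (mod 15): gcd(210, 15) = 15, and 10 - 54 = -44 is NOT divisible by 15.
    ⇒ system is inconsistent (no integer solution).

No solution (the system is inconsistent).


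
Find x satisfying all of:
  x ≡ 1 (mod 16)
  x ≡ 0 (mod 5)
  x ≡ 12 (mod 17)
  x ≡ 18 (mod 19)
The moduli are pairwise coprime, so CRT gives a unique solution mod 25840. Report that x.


Product of moduli M = 16 · 5 · 17 · 19 = 25840.
Merge one congruence at a time:
  Start: x ≡ 1 (mod 16).
  Combine with x ≡ 0 (mod 5); new modulus lcm = 80.
    Write x = 1 + 16·t and substitute into x ≡ 0 (mod 5): 16·t ≡ 0 − 1 = -1 (mod 5).
    Reduce coefficients mod 5: 1·t ≡ 4 (mod 5).
    So t ≡ 4 (mod 5).
    Then x = 1 + 16·4 = 65, valid modulo lcm(16, 5) = 80: x ≡ 65 (mod 80).
  Combine with x ≡ 12 (mod 17); new modulus lcm = 1360.
    Write x = 65 + 80·t and substitute into x ≡ 12 (mod 17): 80·t ≡ 12 − 65 = -53 (mod 17).
    Reduce coefficients mod 17: 12·t ≡ 15 (mod 17).
    The inverse of 12 mod 17 is 10 (since 12·10 = 120 = 7·17 + 1), so t ≡ 10·15 = 150 ≡ 14 (mod 17).
    Then x = 65 + 80·14 = 1185, valid modulo lcm(80, 17) = 1360: x ≡ 1185 (mod 1360).
  Combine with x ≡ 18 (mod 19); new modulus lcm = 25840.
    Write x = 1185 + 1360·t and substitute into x ≡ 18 (mod 19): 1360·t ≡ 18 − 1185 = -1167 (mod 19).
    Reduce coefficients mod 19: 11·t ≡ 11 (mod 19).
    The inverse of 11 mod 19 is 7 (since 11·7 = 77 = 4·19 + 1), so t ≡ 7·11 = 77 ≡ 1 (mod 19).
    Then x = 1185 + 1360·1 = 2545, valid modulo lcm(1360, 19) = 25840: x ≡ 2545 (mod 25840).
Verify against each original: 2545 mod 16 = 1, 2545 mod 5 = 0, 2545 mod 17 = 12, 2545 mod 19 = 18.

x ≡ 2545 (mod 25840).


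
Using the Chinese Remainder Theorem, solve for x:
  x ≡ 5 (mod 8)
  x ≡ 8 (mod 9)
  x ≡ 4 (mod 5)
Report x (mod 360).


Moduli 8, 9, 5 are pairwise coprime; by CRT there is a unique solution modulo M = 8 · 9 · 5 = 360.
Solve pairwise, accumulating the modulus:
  Start with x ≡ 5 (mod 8).
  Combine with x ≡ 8 (mod 9): since gcd(8, 9) = 1, we get a unique residue mod 72.
    Write x = 5 + 8·t and substitute into x ≡ 8 (mod 9): 8·t ≡ 8 − 5 = 3 (mod 9).
    The inverse of 8 mod 9 is 8 (since 8·8 = 64 = 7·9 + 1), so t ≡ 8·3 = 24 ≡ 6 (mod 9).
    Then x = 5 + 8·6 = 53, valid modulo lcm(8, 9) = 72: x ≡ 53 (mod 72).
  Combine with x ≡ 4 (mod 5): since gcd(72, 5) = 1, we get a unique residue mod 360.
    Write x = 53 + 72·t and substitute into x ≡ 4 (mod 5): 72·t ≡ 4 − 53 = -49 (mod 5).
    Reduce coefficients mod 5: 2·t ≡ 1 (mod 5).
    The inverse of 2 mod 5 is 3 (since 2·3 = 6 = 1·5 + 1), so t ≡ 3·1 = 3 ≡ 3 (mod 5).
    Then x = 53 + 72·3 = 269, valid modulo lcm(72, 5) = 360: x ≡ 269 (mod 360).
Verify: 269 mod 8 = 5 ✓, 269 mod 9 = 8 ✓, 269 mod 5 = 4 ✓.

x ≡ 269 (mod 360).


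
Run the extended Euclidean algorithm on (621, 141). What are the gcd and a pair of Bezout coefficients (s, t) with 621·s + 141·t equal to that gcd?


Euclidean algorithm on (621, 141) — divide until remainder is 0:
  621 = 4 · 141 + 57
  141 = 2 · 57 + 27
  57 = 2 · 27 + 3
  27 = 9 · 3 + 0
gcd(621, 141) = 3.
Track Bezout coefficients alongside the remainders: start with r₀ = 621 = a·1 + b·0 (s = 1, t = 0) and r₁ = 141 = a·0 + b·1 (s = 0, t = 1); each new remainder r_{k+1} = r_{k-1} − q_k·r_k inherits s_{k+1} = s_{k-1} − q_k·s_k, t_{k+1} = t_{k-1} − q_k·t_k, so r_k = a·s_k + b·t_k at every step:
  q = 4: r = 57, s = 1 − 4·0 = 1, t = 0 − 4·1 = -4  (check: 621·1 + 141·(-4) = 57)
  q = 2: r = 27, s = 0 − 2·1 = -2, t = 1 − 2·(-4) = 9  (check: 621·(-2) + 141·9 = 27)
  q = 2: r = 3, s = 1 − 2·(-2) = 5, t = -4 − 2·9 = -22  (check: 621·5 + 141·(-22) = 3)
The row with r = 3 (the gcd) gives the Bezout coefficients s = 5, t = -22.
Result: 621 · (5) + 141 · (-22) = 3.

gcd(621, 141) = 3; s = 5, t = -22 (check: 621·5 + 141·(-22) = 3).


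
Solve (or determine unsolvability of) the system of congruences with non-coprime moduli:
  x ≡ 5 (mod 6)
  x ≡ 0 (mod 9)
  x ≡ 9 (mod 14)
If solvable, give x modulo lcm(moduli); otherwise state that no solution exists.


Moduli 6, 9, 14 are not pairwise coprime, so CRT works modulo lcm(m_i) when all pairwise compatibility conditions hold.
Pairwise compatibility: gcd(m_i, m_j) must divide a_i - a_j for every pair.
Merge one congruence at a time:
  Start: x ≡ 5 (mod 6).
  Combine with x ≡ 0 (mod 9): gcd(6, 9) = 3, and 0 - 5 = -5 is NOT divisible by 3.
    ⇒ system is inconsistent (no integer solution).

No solution (the system is inconsistent).


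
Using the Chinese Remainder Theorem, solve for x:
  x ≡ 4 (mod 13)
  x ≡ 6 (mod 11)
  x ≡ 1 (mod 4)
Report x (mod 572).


Moduli 13, 11, 4 are pairwise coprime; by CRT there is a unique solution modulo M = 13 · 11 · 4 = 572.
Solve pairwise, accumulating the modulus:
  Start with x ≡ 4 (mod 13).
  Combine with x ≡ 6 (mod 11): since gcd(13, 11) = 1, we get a unique residue mod 143.
    Write x = 4 + 13·t and substitute into x ≡ 6 (mod 11): 13·t ≡ 6 − 4 = 2 (mod 11).
    Reduce coefficients mod 11: 2·t ≡ 2 (mod 11).
    The inverse of 2 mod 11 is 6 (since 2·6 = 12 = 1·11 + 1), so t ≡ 6·2 = 12 ≡ 1 (mod 11).
    Then x = 4 + 13·1 = 17, valid modulo lcm(13, 11) = 143: x ≡ 17 (mod 143).
  Combine with x ≡ 1 (mod 4): since gcd(143, 4) = 1, we get a unique residue mod 572.
    Write x = 17 + 143·t and substitute into x ≡ 1 (mod 4): 143·t ≡ 1 − 17 = -16 (mod 4).
    Reduce coefficients mod 4: 3·t ≡ 0 (mod 4).
    The inverse of 3 mod 4 is 3 (since 3·3 = 9 = 2·4 + 1), so t ≡ 3·0 = 0 ≡ 0 (mod 4).
    Then x = 17 + 143·0 = 17, valid modulo lcm(143, 4) = 572: x ≡ 17 (mod 572).
Verify: 17 mod 13 = 4 ✓, 17 mod 11 = 6 ✓, 17 mod 4 = 1 ✓.

x ≡ 17 (mod 572).


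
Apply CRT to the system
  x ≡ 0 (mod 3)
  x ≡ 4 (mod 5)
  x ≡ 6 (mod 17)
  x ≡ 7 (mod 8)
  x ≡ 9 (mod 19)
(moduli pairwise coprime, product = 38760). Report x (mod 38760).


Product of moduli M = 3 · 5 · 17 · 8 · 19 = 38760.
Merge one congruence at a time:
  Start: x ≡ 0 (mod 3).
  Combine with x ≡ 4 (mod 5); new modulus lcm = 15.
    Write x = 0 + 3·t and substitute into x ≡ 4 (mod 5): 3·t ≡ 4 − 0 = 4 (mod 5).
    The inverse of 3 mod 5 is 2 (since 3·2 = 6 = 1·5 + 1), so t ≡ 2·4 = 8 ≡ 3 (mod 5).
    Then x = 0 + 3·3 = 9, valid modulo lcm(3, 5) = 15: x ≡ 9 (mod 15).
  Combine with x ≡ 6 (mod 17); new modulus lcm = 255.
    Write x = 9 + 15·t and substitute into x ≡ 6 (mod 17): 15·t ≡ 6 − 9 = -3 (mod 17).
    Reduce coefficients mod 17: 15·t ≡ 14 (mod 17).
    The inverse of 15 mod 17 is 8 (since 15·8 = 120 = 7·17 + 1), so t ≡ 8·14 = 112 ≡ 10 (mod 17).
    Then x = 9 + 15·10 = 159, valid modulo lcm(15, 17) = 255: x ≡ 159 (mod 255).
  Combine with x ≡ 7 (mod 8); new modulus lcm = 2040.
    Write x = 159 + 255·t and substitute into x ≡ 7 (mod 8): 255·t ≡ 7 − 159 = -152 (mod 8).
    Reduce coefficients mod 8: 7·t ≡ 0 (mod 8).
    The inverse of 7 mod 8 is 7 (since 7·7 = 49 = 6·8 + 1), so t ≡ 7·0 = 0 ≡ 0 (mod 8).
    Then x = 159 + 255·0 = 159, valid modulo lcm(255, 8) = 2040: x ≡ 159 (mod 2040).
  Combine with x ≡ 9 (mod 19); new modulus lcm = 38760.
    Write x = 159 + 2040·t and substitute into x ≡ 9 (mod 19): 2040·t ≡ 9 − 159 = -150 (mod 19).
    Reduce coefficients mod 19: 7·t ≡ 2 (mod 19).
    The inverse of 7 mod 19 is 11 (since 7·11 = 77 = 4·19 + 1), so t ≡ 11·2 = 22 ≡ 3 (mod 19).
    Then x = 159 + 2040·3 = 6279, valid modulo lcm(2040, 19) = 38760: x ≡ 6279 (mod 38760).
Verify against each original: 6279 mod 3 = 0, 6279 mod 5 = 4, 6279 mod 17 = 6, 6279 mod 8 = 7, 6279 mod 19 = 9.

x ≡ 6279 (mod 38760).


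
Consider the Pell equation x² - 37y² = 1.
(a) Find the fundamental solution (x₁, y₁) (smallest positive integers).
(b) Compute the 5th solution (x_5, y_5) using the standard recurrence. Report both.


Step 1: Find the fundamental solution (x₁, y₁) of x² - 37y² = 1.
  Expand √37 as a continued fraction. a₀ = ⌊√37⌋ = 6; iterate m_{k+1} = d_k·a_k − m_k, d_{k+1} = (37 − m_{k+1}²)/d_k, a_{k+1} = ⌊(a₀ + m_{k+1})/d_{k+1}⌋ (starting m₀ = 0, d₀ = 1), with convergents p_k = a_k·p_{k-1} + p_{k-2}, q_k = a_k·q_{k-1} + q_{k-2} (p₋₁ = 1, q₋₁ = 0):
  k = 0: a₀ = 6; p₀/q₀ = 6/1; p₀² − 37·q₀² = 36 − 37 = -1.
  k = 1: m = 6, d = 1, a = ⌊(6 + 6)/1⌋ = 12; p/q = (12·6 + 1)/(12·1 + 0) = 73/12; p² − 37·q² = 5329 − 5328 = 1.
  The first convergent with p² − 37·q² = 1 gives the fundamental solution (x₁, y₁) = (73, 12).
Step 2: Apply the recurrence (x_{n+1}, y_{n+1}) = (x₁x_n + 37y₁y_n, x₁y_n + y₁x_n) repeatedly.
  From (x_1, y_1) = (73, 12): x_2 = 73·73 + 37·12·12 = 10657; y_2 = 73·12 + 12·73 = 1752.
  From (x_2, y_2) = (10657, 1752): x_3 = 73·10657 + 37·12·1752 = 1555849; y_3 = 73·1752 + 12·10657 = 255780.
  From (x_3, y_3) = (1555849, 255780): x_4 = 73·1555849 + 37·12·255780 = 227143297; y_4 = 73·255780 + 12·1555849 = 37342128.
  From (x_4, y_4) = (227143297, 37342128): x_5 = 73·227143297 + 37·12·37342128 = 33161365513; y_5 = 73·37342128 + 12·227143297 = 5451694908.
Step 3: Verify x_5² - 37·y_5² = 1099676162686785753169 - 1099676162686785753168 = 1 (should be 1). ✓

(x_1, y_1) = (73, 12); (x_5, y_5) = (33161365513, 5451694908).


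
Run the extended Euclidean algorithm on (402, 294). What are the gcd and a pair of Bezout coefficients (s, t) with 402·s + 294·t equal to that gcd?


Euclidean algorithm on (402, 294) — divide until remainder is 0:
  402 = 1 · 294 + 108
  294 = 2 · 108 + 78
  108 = 1 · 78 + 30
  78 = 2 · 30 + 18
  30 = 1 · 18 + 12
  18 = 1 · 12 + 6
  12 = 2 · 6 + 0
gcd(402, 294) = 6.
Track Bezout coefficients alongside the remainders: start with r₀ = 402 = a·1 + b·0 (s = 1, t = 0) and r₁ = 294 = a·0 + b·1 (s = 0, t = 1); each new remainder r_{k+1} = r_{k-1} − q_k·r_k inherits s_{k+1} = s_{k-1} − q_k·s_k, t_{k+1} = t_{k-1} − q_k·t_k, so r_k = a·s_k + b·t_k at every step:
  q = 1: r = 108, s = 1 − 1·0 = 1, t = 0 − 1·1 = -1  (check: 402·1 + 294·(-1) = 108)
  q = 2: r = 78, s = 0 − 2·1 = -2, t = 1 − 2·(-1) = 3  (check: 402·(-2) + 294·3 = 78)
  q = 1: r = 30, s = 1 − 1·(-2) = 3, t = -1 − 1·3 = -4  (check: 402·3 + 294·(-4) = 30)
  q = 2: r = 18, s = -2 − 2·3 = -8, t = 3 − 2·(-4) = 11  (check: 402·(-8) + 294·11 = 18)
  q = 1: r = 12, s = 3 − 1·(-8) = 11, t = -4 − 1·11 = -15  (check: 402·11 + 294·(-15) = 12)
  q = 1: r = 6, s = -8 − 1·11 = -19, t = 11 − 1·(-15) = 26  (check: 402·(-19) + 294·26 = 6)
The row with r = 6 (the gcd) gives the Bezout coefficients s = -19, t = 26.
Result: 402 · (-19) + 294 · (26) = 6.

gcd(402, 294) = 6; s = -19, t = 26 (check: 402·(-19) + 294·26 = 6).
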